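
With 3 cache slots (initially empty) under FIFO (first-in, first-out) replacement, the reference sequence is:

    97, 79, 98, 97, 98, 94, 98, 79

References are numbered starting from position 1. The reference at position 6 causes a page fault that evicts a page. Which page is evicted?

97

pos 1: 97 -> miss, frames {97}
pos 2: 79 -> miss, frames {97,79}
pos 3: 98 -> miss, frames {97,79,98}
pos 4: 97 -> hit
pos 5: 98 -> hit
pos 6: 94 -> miss, evict 97, frames {79,98,94}
At position 6, page 97 is evicted.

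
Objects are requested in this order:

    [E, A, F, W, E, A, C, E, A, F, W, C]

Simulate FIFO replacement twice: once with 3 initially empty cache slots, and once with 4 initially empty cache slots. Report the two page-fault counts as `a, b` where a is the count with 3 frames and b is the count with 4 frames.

3 frames: F F F F F F F . . F F . → 9 faults.
4 frames: F F F F . . F F F F F F → 10 faults.
10 > 9: adding a frame increased faults — Belady's anomaly.

9, 10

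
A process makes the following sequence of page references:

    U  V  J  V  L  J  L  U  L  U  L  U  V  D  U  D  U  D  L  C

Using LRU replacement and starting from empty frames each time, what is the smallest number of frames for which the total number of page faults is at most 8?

4

f=1: 20 faults
f=2: 11 faults
f=3: 9 faults
f=4: 6 faults
f=5: 6 faults
f=6: 6 faults
Smallest f with faults ≤ 8 is 4.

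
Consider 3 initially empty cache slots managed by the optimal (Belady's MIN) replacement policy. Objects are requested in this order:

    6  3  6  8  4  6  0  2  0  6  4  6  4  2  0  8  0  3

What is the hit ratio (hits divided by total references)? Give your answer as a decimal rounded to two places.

0.44

6 -> fault, frames [6]
3 -> fault, frames [6, 3]
6 -> hit
8 -> fault, frames [6, 3, 8]
4 -> fault, evict 3, frames [6, 8, 4]
6 -> hit
0 -> fault, evict 8, frames [6, 4, 0]
2 -> fault, evict 4, frames [6, 0, 2]
0 -> hit
6 -> hit
4 -> fault, evict 0, frames [6, 2, 4]
6 -> hit
4 -> hit
2 -> hit
0 -> fault, evict 4, frames [6, 2, 0]
8 -> fault, evict 2, frames [6, 0, 8]
0 -> hit
3 -> fault, evict 8, frames [6, 0, 3]
Hits: 8 of 18 references → 8/18 = 0.4444.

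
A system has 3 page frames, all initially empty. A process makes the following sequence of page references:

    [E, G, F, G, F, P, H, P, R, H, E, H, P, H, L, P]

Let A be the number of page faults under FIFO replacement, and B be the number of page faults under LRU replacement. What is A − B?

Under FIFO: F F F . . F F . F . F . F F F . → 10 faults.
Under LRU: F F F . . F F . F . F . F . F . → 9 faults.
A − B = 10 − 9 = 1.

1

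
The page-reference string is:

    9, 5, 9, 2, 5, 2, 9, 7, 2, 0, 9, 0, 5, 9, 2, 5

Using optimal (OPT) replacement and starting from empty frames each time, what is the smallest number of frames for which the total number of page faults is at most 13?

2

f=1: 16 faults
f=2: 9 faults
f=3: 6 faults
f=4: 5 faults
f=5: 5 faults
Smallest f with faults ≤ 13 is 2.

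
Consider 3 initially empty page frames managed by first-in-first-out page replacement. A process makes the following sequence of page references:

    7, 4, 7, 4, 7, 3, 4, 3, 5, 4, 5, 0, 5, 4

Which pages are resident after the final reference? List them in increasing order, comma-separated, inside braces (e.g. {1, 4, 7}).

{0, 4, 5}

7 → fault, frames (7)
4 → fault, frames (7 4)
7 → hit
4 → hit
7 → hit
3 → fault, frames (7 4 3)
4 → hit
3 → hit
5 → fault, evict 7, frames (4 3 5)
4 → hit
5 → hit
0 → fault, evict 4, frames (3 5 0)
5 → hit
4 → fault, evict 3, frames (5 0 4)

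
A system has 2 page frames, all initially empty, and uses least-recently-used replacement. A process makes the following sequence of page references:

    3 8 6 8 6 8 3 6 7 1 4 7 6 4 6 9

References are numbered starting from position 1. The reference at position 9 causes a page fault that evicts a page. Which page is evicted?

pos 1: 3 → miss, frames [3]
pos 2: 8 → miss, frames [3, 8]
pos 3: 6 → miss, evict 3, frames [8, 6]
pos 4: 8 → hit
pos 5: 6 → hit
pos 6: 8 → hit
pos 7: 3 → miss, evict 6, frames [8, 3]
pos 8: 6 → miss, evict 8, frames [3, 6]
pos 9: 7 → miss, evict 3, frames [6, 7]
At position 9, page 3 is evicted.

3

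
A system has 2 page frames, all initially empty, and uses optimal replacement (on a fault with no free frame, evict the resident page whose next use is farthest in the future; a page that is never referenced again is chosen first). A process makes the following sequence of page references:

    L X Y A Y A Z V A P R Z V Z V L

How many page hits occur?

L -> miss, frames (L)
X -> miss, frames (L X)
Y -> miss, evict X, frames (L Y)
A -> miss, evict L, frames (Y A)
Y -> hit
A -> hit
Z -> miss, evict Y, frames (A Z)
V -> miss, evict Z, frames (A V)
A -> hit
P -> miss, evict A, frames (V P)
R -> miss, evict P, frames (V R)
Z -> miss, evict R, frames (V Z)
V -> hit
Z -> hit
V -> hit
L -> miss, evict Z, frames (V L)
Hits: 6.

6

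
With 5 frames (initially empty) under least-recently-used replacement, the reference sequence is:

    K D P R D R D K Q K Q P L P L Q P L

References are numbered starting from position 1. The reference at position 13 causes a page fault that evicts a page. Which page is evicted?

R

pos 1: K -> miss, frames [K]
pos 2: D -> miss, frames [K, D]
pos 3: P -> miss, frames [K, D, P]
pos 4: R -> miss, frames [K, D, P, R]
pos 5: D -> hit
pos 6: R -> hit
pos 7: D -> hit
pos 8: K -> hit
pos 9: Q -> miss, frames [P, R, D, K, Q]
pos 10: K -> hit
pos 11: Q -> hit
pos 12: P -> hit
pos 13: L -> miss, evict R, frames [D, K, Q, P, L]
At position 13, page R is evicted.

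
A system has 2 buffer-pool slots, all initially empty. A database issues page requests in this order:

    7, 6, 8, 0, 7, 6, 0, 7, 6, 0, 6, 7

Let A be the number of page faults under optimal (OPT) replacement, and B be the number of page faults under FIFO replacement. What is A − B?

-3

Under OPT: F F F F . F . F . F . F → 8 faults.
Under FIFO: F F F F F F F F F F . F → 11 faults.
A − B = 8 − 11 = -3.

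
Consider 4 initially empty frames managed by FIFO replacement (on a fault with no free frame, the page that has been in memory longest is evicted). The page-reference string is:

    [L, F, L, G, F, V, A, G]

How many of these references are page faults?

5

L -> miss, frames (L)
F -> miss, frames (L F)
L -> hit
G -> miss, frames (L F G)
F -> hit
V -> miss, frames (L F G V)
A -> miss, evict L, frames (F G V A)
G -> hit
Page faults: 5.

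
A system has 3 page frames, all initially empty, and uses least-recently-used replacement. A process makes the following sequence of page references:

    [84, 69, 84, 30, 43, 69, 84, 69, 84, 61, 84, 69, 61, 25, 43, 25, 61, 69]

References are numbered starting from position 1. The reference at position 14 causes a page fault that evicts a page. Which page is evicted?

84

pos 1: 84 -> fault, frames (84)
pos 2: 69 -> fault, frames (84 69)
pos 3: 84 -> hit
pos 4: 30 -> fault, frames (69 84 30)
pos 5: 43 -> fault, evict 69, frames (84 30 43)
pos 6: 69 -> fault, evict 84, frames (30 43 69)
pos 7: 84 -> fault, evict 30, frames (43 69 84)
pos 8: 69 -> hit
pos 9: 84 -> hit
pos 10: 61 -> fault, evict 43, frames (69 84 61)
pos 11: 84 -> hit
pos 12: 69 -> hit
pos 13: 61 -> hit
pos 14: 25 -> fault, evict 84, frames (69 61 25)
At position 14, page 84 is evicted.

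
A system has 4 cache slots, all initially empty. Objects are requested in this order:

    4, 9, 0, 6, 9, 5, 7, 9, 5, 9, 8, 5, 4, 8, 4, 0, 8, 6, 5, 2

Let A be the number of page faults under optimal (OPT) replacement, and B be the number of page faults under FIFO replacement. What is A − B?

-3

Under OPT: F F F F . F F . . . F . . . . F . F . F → 10 faults.
Under FIFO: F F F F . F F F . . F . F . . F . F F F → 13 faults.
A − B = 10 − 13 = -3.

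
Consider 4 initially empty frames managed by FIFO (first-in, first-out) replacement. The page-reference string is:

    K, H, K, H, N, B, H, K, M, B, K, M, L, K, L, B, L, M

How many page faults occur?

K → fault, frames (K)
H → fault, frames (K H)
K → hit
H → hit
N → fault, frames (K H N)
B → fault, frames (K H N B)
H → hit
K → hit
M → fault, evict K, frames (H N B M)
B → hit
K → fault, evict H, frames (N B M K)
M → hit
L → fault, evict N, frames (B M K L)
K → hit
L → hit
B → hit
L → hit
M → hit
Page faults: 7.

7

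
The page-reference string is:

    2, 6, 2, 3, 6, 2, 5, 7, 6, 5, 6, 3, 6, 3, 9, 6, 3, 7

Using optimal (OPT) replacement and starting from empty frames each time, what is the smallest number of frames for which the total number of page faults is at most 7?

f=1: 18 faults
f=2: 11 faults
f=3: 8 faults
f=4: 6 faults
f=5: 6 faults
f=6: 6 faults
Smallest f with faults ≤ 7 is 4.

4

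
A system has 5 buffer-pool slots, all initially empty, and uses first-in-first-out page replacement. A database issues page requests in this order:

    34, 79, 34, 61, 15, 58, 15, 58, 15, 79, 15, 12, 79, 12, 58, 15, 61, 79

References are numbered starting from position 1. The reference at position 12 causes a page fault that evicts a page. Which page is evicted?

34

pos 1: 34 -> miss, frames {34}
pos 2: 79 -> miss, frames {34,79}
pos 3: 34 -> hit
pos 4: 61 -> miss, frames {34,79,61}
pos 5: 15 -> miss, frames {34,79,61,15}
pos 6: 58 -> miss, frames {34,79,61,15,58}
pos 7: 15 -> hit
pos 8: 58 -> hit
pos 9: 15 -> hit
pos 10: 79 -> hit
pos 11: 15 -> hit
pos 12: 12 -> miss, evict 34, frames {79,61,15,58,12}
At position 12, page 34 is evicted.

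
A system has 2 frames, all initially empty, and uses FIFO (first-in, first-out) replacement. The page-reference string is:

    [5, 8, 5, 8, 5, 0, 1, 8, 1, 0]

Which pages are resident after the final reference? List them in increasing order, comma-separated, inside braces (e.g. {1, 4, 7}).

{0, 8}

5 -> miss, frames {5}
8 -> miss, frames {5,8}
5 -> hit
8 -> hit
5 -> hit
0 -> miss, evict 5, frames {8,0}
1 -> miss, evict 8, frames {0,1}
8 -> miss, evict 0, frames {1,8}
1 -> hit
0 -> miss, evict 1, frames {8,0}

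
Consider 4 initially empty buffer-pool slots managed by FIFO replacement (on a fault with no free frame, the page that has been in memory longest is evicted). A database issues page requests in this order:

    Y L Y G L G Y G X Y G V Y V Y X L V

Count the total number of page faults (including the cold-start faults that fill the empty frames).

7

Y -> miss, frames (Y)
L -> miss, frames (Y L)
Y -> hit
G -> miss, frames (Y L G)
L -> hit
G -> hit
Y -> hit
G -> hit
X -> miss, frames (Y L G X)
Y -> hit
G -> hit
V -> miss, evict Y, frames (L G X V)
Y -> miss, evict L, frames (G X V Y)
V -> hit
Y -> hit
X -> hit
L -> miss, evict G, frames (X V Y L)
V -> hit
Page faults: 7.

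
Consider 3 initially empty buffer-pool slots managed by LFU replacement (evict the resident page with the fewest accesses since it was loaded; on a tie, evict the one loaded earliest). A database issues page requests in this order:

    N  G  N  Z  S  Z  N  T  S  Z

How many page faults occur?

N -> miss, frames {N}
G -> miss, frames {N,G}
N -> hit
Z -> miss, frames {N,G,Z}
S -> miss, evict G, frames {N,Z,S}
Z -> hit
N -> hit
T -> miss, evict S, frames {N,Z,T}
S -> miss, evict T, frames {N,Z,S}
Z -> hit
Page faults: 6.

6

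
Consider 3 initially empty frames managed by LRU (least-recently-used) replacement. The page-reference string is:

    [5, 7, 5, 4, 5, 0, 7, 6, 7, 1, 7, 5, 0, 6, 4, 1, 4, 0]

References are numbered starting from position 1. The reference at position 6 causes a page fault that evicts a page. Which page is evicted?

7

pos 1: 5 → miss, frames {5}
pos 2: 7 → miss, frames {5,7}
pos 3: 5 → hit
pos 4: 4 → miss, frames {7,5,4}
pos 5: 5 → hit
pos 6: 0 → miss, evict 7, frames {4,5,0}
At position 6, page 7 is evicted.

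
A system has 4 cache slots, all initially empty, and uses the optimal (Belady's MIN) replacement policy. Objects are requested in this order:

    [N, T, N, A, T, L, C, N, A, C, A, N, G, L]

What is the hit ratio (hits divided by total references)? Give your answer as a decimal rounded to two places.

0.57

N → fault, frames {N}
T → fault, frames {N,T}
N → hit
A → fault, frames {N,T,A}
T → hit
L → fault, frames {N,T,A,L}
C → fault, evict T, frames {N,A,L,C}
N → hit
A → hit
C → hit
A → hit
N → hit
G → fault, evict C, frames {N,A,L,G}
L → hit
Hits: 8 of 14 references → 8/14 = 0.5714.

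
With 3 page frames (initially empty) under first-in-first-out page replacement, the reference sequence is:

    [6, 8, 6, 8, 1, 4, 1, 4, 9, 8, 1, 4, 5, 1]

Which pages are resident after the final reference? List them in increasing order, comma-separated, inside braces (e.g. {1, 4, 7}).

{1, 4, 5}

6: miss, frames {6}
8: miss, frames {6,8}
6: hit
8: hit
1: miss, frames {6,8,1}
4: miss, evict 6, frames {8,1,4}
1: hit
4: hit
9: miss, evict 8, frames {1,4,9}
8: miss, evict 1, frames {4,9,8}
1: miss, evict 4, frames {9,8,1}
4: miss, evict 9, frames {8,1,4}
5: miss, evict 8, frames {1,4,5}
1: hit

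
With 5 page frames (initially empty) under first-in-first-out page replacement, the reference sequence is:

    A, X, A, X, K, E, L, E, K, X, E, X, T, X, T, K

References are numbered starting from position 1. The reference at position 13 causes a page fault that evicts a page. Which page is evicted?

A

pos 1: A → fault, frames {A}
pos 2: X → fault, frames {A,X}
pos 3: A → hit
pos 4: X → hit
pos 5: K → fault, frames {A,X,K}
pos 6: E → fault, frames {A,X,K,E}
pos 7: L → fault, frames {A,X,K,E,L}
pos 8: E → hit
pos 9: K → hit
pos 10: X → hit
pos 11: E → hit
pos 12: X → hit
pos 13: T → fault, evict A, frames {X,K,E,L,T}
At position 13, page A is evicted.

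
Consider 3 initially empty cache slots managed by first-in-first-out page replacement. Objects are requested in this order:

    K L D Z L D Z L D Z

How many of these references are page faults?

4

K -> fault, frames {K}
L -> fault, frames {K,L}
D -> fault, frames {K,L,D}
Z -> fault, evict K, frames {L,D,Z}
L -> hit
D -> hit
Z -> hit
L -> hit
D -> hit
Z -> hit
Page faults: 4.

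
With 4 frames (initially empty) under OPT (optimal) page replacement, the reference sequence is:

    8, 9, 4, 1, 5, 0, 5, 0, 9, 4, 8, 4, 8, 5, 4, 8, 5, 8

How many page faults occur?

7

8: fault, frames [8]
9: fault, frames [8, 9]
4: fault, frames [8, 9, 4]
1: fault, frames [8, 9, 4, 1]
5: fault, evict 1, frames [8, 9, 4, 5]
0: fault, evict 8, frames [9, 4, 5, 0]
5: hit
0: hit
9: hit
4: hit
8: fault, evict 0, frames [9, 4, 5, 8]
4: hit
8: hit
5: hit
4: hit
8: hit
5: hit
8: hit
Page faults: 7.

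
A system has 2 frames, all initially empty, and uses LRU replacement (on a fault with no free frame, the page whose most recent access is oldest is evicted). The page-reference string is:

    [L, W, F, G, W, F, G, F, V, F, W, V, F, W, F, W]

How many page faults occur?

L -> miss, frames {L}
W -> miss, frames {L,W}
F -> miss, evict L, frames {W,F}
G -> miss, evict W, frames {F,G}
W -> miss, evict F, frames {G,W}
F -> miss, evict G, frames {W,F}
G -> miss, evict W, frames {F,G}
F -> hit
V -> miss, evict G, frames {F,V}
F -> hit
W -> miss, evict V, frames {F,W}
V -> miss, evict F, frames {W,V}
F -> miss, evict W, frames {V,F}
W -> miss, evict V, frames {F,W}
F -> hit
W -> hit
Page faults: 12.

12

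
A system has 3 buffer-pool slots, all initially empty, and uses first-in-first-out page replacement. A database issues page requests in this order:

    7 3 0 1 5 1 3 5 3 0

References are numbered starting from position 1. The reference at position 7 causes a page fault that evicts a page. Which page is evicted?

0

pos 1: 7: fault, frames [7]
pos 2: 3: fault, frames [7, 3]
pos 3: 0: fault, frames [7, 3, 0]
pos 4: 1: fault, evict 7, frames [3, 0, 1]
pos 5: 5: fault, evict 3, frames [0, 1, 5]
pos 6: 1: hit
pos 7: 3: fault, evict 0, frames [1, 5, 3]
At position 7, page 0 is evicted.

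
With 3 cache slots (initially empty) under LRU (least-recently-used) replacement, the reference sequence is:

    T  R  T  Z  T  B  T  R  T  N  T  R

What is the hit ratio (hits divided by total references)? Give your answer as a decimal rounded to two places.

T: fault, frames (T)
R: fault, frames (T R)
T: hit
Z: fault, frames (R T Z)
T: hit
B: fault, evict R, frames (Z T B)
T: hit
R: fault, evict Z, frames (B T R)
T: hit
N: fault, evict B, frames (R T N)
T: hit
R: hit
Hits: 6 of 12 references → 6/12 = 0.5000.

0.50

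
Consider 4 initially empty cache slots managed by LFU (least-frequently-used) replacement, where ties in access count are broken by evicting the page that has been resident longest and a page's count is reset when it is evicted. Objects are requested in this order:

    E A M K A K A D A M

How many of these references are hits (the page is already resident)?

E: fault, frames (E)
A: fault, frames (E A)
M: fault, frames (E A M)
K: fault, frames (E A M K)
A: hit
K: hit
A: hit
D: fault, evict E, frames (A M K D)
A: hit
M: hit
Hits: 5.

5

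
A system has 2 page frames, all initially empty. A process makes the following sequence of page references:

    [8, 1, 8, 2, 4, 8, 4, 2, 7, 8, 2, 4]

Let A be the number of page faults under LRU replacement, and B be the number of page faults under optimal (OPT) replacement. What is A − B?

Under LRU: F F . F F F . F F F F F → 10 faults.
Under OPT: F F . F F . . F F . F F → 8 faults.
A − B = 10 − 8 = 2.

2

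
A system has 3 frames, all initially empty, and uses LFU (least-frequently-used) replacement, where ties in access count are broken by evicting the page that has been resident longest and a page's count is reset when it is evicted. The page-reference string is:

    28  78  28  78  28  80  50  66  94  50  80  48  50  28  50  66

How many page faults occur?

28 -> fault, frames (28)
78 -> fault, frames (28 78)
28 -> hit
78 -> hit
28 -> hit
80 -> fault, frames (28 78 80)
50 -> fault, evict 80, frames (28 78 50)
66 -> fault, evict 50, frames (28 78 66)
94 -> fault, evict 66, frames (28 78 94)
50 -> fault, evict 94, frames (28 78 50)
80 -> fault, evict 50, frames (28 78 80)
48 -> fault, evict 80, frames (28 78 48)
50 -> fault, evict 48, frames (28 78 50)
28 -> hit
50 -> hit
66 -> fault, evict 78, frames (28 50 66)
Page faults: 11.

11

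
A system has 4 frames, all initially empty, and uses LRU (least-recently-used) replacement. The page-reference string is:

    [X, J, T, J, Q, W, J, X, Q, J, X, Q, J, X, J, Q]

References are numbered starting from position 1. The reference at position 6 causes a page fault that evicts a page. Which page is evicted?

pos 1: X -> miss, frames {X}
pos 2: J -> miss, frames {X,J}
pos 3: T -> miss, frames {X,J,T}
pos 4: J -> hit
pos 5: Q -> miss, frames {X,T,J,Q}
pos 6: W -> miss, evict X, frames {T,J,Q,W}
At position 6, page X is evicted.

X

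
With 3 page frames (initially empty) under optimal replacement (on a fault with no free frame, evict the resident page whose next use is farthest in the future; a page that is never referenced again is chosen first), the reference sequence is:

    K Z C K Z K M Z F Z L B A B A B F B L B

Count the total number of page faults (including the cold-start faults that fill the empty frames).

9

K → miss, frames [K]
Z → miss, frames [K, Z]
C → miss, frames [K, Z, C]
K → hit
Z → hit
K → hit
M → miss, evict C, frames [K, Z, M]
Z → hit
F → miss, evict M, frames [K, Z, F]
Z → hit
L → miss, evict Z, frames [K, F, L]
B → miss, evict K, frames [F, L, B]
A → miss, evict L, frames [F, B, A]
B → hit
A → hit
B → hit
F → hit
B → hit
L → miss, evict A, frames [F, B, L]
B → hit
Page faults: 9.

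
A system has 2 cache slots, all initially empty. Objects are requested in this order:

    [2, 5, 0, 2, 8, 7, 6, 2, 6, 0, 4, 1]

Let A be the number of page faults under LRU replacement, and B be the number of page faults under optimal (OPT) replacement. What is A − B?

Under LRU: F F F F F F F F . F F F → 11 faults.
Under OPT: F F F . F F F . . F F F → 9 faults.
A − B = 11 − 9 = 2.

2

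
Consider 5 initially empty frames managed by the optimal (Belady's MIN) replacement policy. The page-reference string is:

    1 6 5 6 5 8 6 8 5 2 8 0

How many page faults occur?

1 -> fault, frames (1)
6 -> fault, frames (1 6)
5 -> fault, frames (1 6 5)
6 -> hit
5 -> hit
8 -> fault, frames (1 6 5 8)
6 -> hit
8 -> hit
5 -> hit
2 -> fault, frames (1 6 5 8 2)
8 -> hit
0 -> fault, evict 2, frames (1 6 5 8 0)
Page faults: 6.

6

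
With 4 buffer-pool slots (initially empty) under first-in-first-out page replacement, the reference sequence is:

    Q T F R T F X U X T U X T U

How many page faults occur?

7

Q → miss, frames {Q}
T → miss, frames {Q,T}
F → miss, frames {Q,T,F}
R → miss, frames {Q,T,F,R}
T → hit
F → hit
X → miss, evict Q, frames {T,F,R,X}
U → miss, evict T, frames {F,R,X,U}
X → hit
T → miss, evict F, frames {R,X,U,T}
U → hit
X → hit
T → hit
U → hit
Page faults: 7.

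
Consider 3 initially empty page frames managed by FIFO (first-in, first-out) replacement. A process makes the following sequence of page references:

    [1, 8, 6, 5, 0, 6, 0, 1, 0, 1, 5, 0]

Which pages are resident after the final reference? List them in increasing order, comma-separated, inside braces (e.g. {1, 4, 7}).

{0, 1, 5}

1 → fault, frames (1)
8 → fault, frames (1 8)
6 → fault, frames (1 8 6)
5 → fault, evict 1, frames (8 6 5)
0 → fault, evict 8, frames (6 5 0)
6 → hit
0 → hit
1 → fault, evict 6, frames (5 0 1)
0 → hit
1 → hit
5 → hit
0 → hit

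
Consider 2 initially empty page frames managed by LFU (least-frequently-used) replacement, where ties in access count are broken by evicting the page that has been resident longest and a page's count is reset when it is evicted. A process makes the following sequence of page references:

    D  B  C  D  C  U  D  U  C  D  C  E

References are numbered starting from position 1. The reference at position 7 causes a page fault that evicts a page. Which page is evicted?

pos 1: D -> fault, frames (D)
pos 2: B -> fault, frames (D B)
pos 3: C -> fault, evict D, frames (B C)
pos 4: D -> fault, evict B, frames (C D)
pos 5: C -> hit
pos 6: U -> fault, evict D, frames (C U)
pos 7: D -> fault, evict U, frames (C D)
At position 7, page U is evicted.

U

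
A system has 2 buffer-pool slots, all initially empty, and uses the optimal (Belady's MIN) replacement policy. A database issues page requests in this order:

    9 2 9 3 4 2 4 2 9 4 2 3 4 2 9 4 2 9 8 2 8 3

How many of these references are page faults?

12

9 → miss, frames [9]
2 → miss, frames [9, 2]
9 → hit
3 → miss, evict 9, frames [2, 3]
4 → miss, evict 3, frames [2, 4]
2 → hit
4 → hit
2 → hit
9 → miss, evict 2, frames [4, 9]
4 → hit
2 → miss, evict 9, frames [4, 2]
3 → miss, evict 2, frames [4, 3]
4 → hit
2 → miss, evict 3, frames [4, 2]
9 → miss, evict 2, frames [4, 9]
4 → hit
2 → miss, evict 4, frames [9, 2]
9 → hit
8 → miss, evict 9, frames [2, 8]
2 → hit
8 → hit
3 → miss, evict 8, frames [2, 3]
Page faults: 12.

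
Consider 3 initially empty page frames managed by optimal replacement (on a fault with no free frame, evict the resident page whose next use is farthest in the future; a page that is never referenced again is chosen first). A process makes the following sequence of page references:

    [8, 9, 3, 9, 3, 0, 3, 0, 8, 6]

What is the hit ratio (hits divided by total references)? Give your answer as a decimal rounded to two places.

0.50

8 → fault, frames {8}
9 → fault, frames {8,9}
3 → fault, frames {8,9,3}
9 → hit
3 → hit
0 → fault, evict 9, frames {8,3,0}
3 → hit
0 → hit
8 → hit
6 → fault, evict 0, frames {8,3,6}
Hits: 5 of 10 references → 5/10 = 0.5000.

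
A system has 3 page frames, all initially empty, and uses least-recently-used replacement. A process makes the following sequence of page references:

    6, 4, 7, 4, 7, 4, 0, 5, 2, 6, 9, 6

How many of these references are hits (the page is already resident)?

4

6 -> miss, frames {6}
4 -> miss, frames {6,4}
7 -> miss, frames {6,4,7}
4 -> hit
7 -> hit
4 -> hit
0 -> miss, evict 6, frames {7,4,0}
5 -> miss, evict 7, frames {4,0,5}
2 -> miss, evict 4, frames {0,5,2}
6 -> miss, evict 0, frames {5,2,6}
9 -> miss, evict 5, frames {2,6,9}
6 -> hit
Hits: 4.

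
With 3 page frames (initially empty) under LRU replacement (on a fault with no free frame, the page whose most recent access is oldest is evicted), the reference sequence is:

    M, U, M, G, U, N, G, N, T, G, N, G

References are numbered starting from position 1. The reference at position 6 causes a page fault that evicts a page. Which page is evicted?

M

pos 1: M -> miss, frames [M]
pos 2: U -> miss, frames [M, U]
pos 3: M -> hit
pos 4: G -> miss, frames [U, M, G]
pos 5: U -> hit
pos 6: N -> miss, evict M, frames [G, U, N]
At position 6, page M is evicted.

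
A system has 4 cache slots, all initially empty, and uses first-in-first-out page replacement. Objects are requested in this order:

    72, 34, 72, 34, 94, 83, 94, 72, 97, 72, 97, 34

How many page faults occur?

7

72 → miss, frames {72}
34 → miss, frames {72,34}
72 → hit
34 → hit
94 → miss, frames {72,34,94}
83 → miss, frames {72,34,94,83}
94 → hit
72 → hit
97 → miss, evict 72, frames {34,94,83,97}
72 → miss, evict 34, frames {94,83,97,72}
97 → hit
34 → miss, evict 94, frames {83,97,72,34}
Page faults: 7.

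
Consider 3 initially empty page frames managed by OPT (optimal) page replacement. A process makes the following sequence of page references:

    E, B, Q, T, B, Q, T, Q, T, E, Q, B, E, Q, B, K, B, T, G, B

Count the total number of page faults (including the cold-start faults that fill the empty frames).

8

E -> fault, frames {E}
B -> fault, frames {E,B}
Q -> fault, frames {E,B,Q}
T -> fault, evict E, frames {B,Q,T}
B -> hit
Q -> hit
T -> hit
Q -> hit
T -> hit
E -> fault, evict T, frames {B,Q,E}
Q -> hit
B -> hit
E -> hit
Q -> hit
B -> hit
K -> fault, evict E, frames {B,Q,K}
B -> hit
T -> fault, evict K, frames {B,Q,T}
G -> fault, evict T, frames {B,Q,G}
B -> hit
Page faults: 8.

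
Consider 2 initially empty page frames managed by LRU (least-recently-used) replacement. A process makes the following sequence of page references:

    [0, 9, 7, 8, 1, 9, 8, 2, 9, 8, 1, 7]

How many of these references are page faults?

12

0: fault, frames (0)
9: fault, frames (0 9)
7: fault, evict 0, frames (9 7)
8: fault, evict 9, frames (7 8)
1: fault, evict 7, frames (8 1)
9: fault, evict 8, frames (1 9)
8: fault, evict 1, frames (9 8)
2: fault, evict 9, frames (8 2)
9: fault, evict 8, frames (2 9)
8: fault, evict 2, frames (9 8)
1: fault, evict 9, frames (8 1)
7: fault, evict 8, frames (1 7)
Page faults: 12.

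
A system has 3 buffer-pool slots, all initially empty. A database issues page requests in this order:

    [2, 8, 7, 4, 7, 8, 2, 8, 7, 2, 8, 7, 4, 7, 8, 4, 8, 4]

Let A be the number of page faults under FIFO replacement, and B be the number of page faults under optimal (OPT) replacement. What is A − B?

Under FIFO: F F F F . . F F F . . . F . . . . . → 8 faults.
Under OPT: F F F F . . F . . . . . F . . . . . → 6 faults.
A − B = 8 − 6 = 2.

2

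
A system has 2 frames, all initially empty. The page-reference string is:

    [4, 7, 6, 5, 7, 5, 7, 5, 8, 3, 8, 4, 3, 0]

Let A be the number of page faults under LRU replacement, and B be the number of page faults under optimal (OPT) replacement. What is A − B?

Under LRU: F F F F F . . . F F . F F F → 10 faults.
Under OPT: F F F F . . . . F F . F . F → 8 faults.
A − B = 10 − 8 = 2.

2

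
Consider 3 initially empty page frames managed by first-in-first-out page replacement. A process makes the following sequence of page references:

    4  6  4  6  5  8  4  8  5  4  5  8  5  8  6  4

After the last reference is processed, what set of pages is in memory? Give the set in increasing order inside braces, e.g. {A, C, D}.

4 -> fault, frames {4}
6 -> fault, frames {4,6}
4 -> hit
6 -> hit
5 -> fault, frames {4,6,5}
8 -> fault, evict 4, frames {6,5,8}
4 -> fault, evict 6, frames {5,8,4}
8 -> hit
5 -> hit
4 -> hit
5 -> hit
8 -> hit
5 -> hit
8 -> hit
6 -> fault, evict 5, frames {8,4,6}
4 -> hit

{4, 6, 8}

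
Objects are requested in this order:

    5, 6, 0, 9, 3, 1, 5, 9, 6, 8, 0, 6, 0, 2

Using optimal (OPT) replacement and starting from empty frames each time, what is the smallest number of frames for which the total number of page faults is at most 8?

f=1: 14 faults
f=2: 11 faults
f=3: 10 faults
f=4: 9 faults
f=5: 8 faults
f=6: 8 faults
f=7: 8 faults
f=8: 8 faults
Smallest f with faults ≤ 8 is 5.

5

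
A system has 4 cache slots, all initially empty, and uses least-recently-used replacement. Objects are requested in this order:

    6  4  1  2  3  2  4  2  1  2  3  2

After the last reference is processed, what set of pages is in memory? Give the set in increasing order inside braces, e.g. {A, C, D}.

6 -> fault, frames (6)
4 -> fault, frames (6 4)
1 -> fault, frames (6 4 1)
2 -> fault, frames (6 4 1 2)
3 -> fault, evict 6, frames (4 1 2 3)
2 -> hit
4 -> hit
2 -> hit
1 -> hit
2 -> hit
3 -> hit
2 -> hit

{1, 2, 3, 4}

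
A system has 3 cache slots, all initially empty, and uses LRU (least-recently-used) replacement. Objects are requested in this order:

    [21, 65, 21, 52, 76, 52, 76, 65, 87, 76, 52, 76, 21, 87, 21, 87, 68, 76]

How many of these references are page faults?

21 → miss, frames [21]
65 → miss, frames [21, 65]
21 → hit
52 → miss, frames [65, 21, 52]
76 → miss, evict 65, frames [21, 52, 76]
52 → hit
76 → hit
65 → miss, evict 21, frames [52, 76, 65]
87 → miss, evict 52, frames [76, 65, 87]
76 → hit
52 → miss, evict 65, frames [87, 76, 52]
76 → hit
21 → miss, evict 87, frames [52, 76, 21]
87 → miss, evict 52, frames [76, 21, 87]
21 → hit
87 → hit
68 → miss, evict 76, frames [21, 87, 68]
76 → miss, evict 21, frames [87, 68, 76]
Page faults: 11.

11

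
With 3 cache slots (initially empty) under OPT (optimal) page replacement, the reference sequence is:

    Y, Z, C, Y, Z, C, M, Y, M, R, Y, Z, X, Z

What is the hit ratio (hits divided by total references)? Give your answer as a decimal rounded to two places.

0.57

Y: miss, frames (Y)
Z: miss, frames (Y Z)
C: miss, frames (Y Z C)
Y: hit
Z: hit
C: hit
M: miss, evict C, frames (Y Z M)
Y: hit
M: hit
R: miss, evict M, frames (Y Z R)
Y: hit
Z: hit
X: miss, evict R, frames (Y Z X)
Z: hit
Hits: 8 of 14 references → 8/14 = 0.5714.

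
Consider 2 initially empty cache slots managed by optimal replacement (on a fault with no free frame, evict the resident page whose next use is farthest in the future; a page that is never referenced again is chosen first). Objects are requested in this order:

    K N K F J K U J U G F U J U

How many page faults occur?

K → miss, frames {K}
N → miss, frames {K,N}
K → hit
F → miss, evict N, frames {K,F}
J → miss, evict F, frames {K,J}
K → hit
U → miss, evict K, frames {J,U}
J → hit
U → hit
G → miss, evict J, frames {U,G}
F → miss, evict G, frames {U,F}
U → hit
J → miss, evict F, frames {U,J}
U → hit
Page faults: 8.

8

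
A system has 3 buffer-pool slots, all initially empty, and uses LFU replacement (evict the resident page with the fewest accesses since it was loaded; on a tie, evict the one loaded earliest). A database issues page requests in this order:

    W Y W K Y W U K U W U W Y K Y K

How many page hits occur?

9

W: fault, frames {W}
Y: fault, frames {W,Y}
W: hit
K: fault, frames {W,Y,K}
Y: hit
W: hit
U: fault, evict K, frames {W,Y,U}
K: fault, evict U, frames {W,Y,K}
U: fault, evict K, frames {W,Y,U}
W: hit
U: hit
W: hit
Y: hit
K: fault, evict U, frames {W,Y,K}
Y: hit
K: hit
Hits: 9.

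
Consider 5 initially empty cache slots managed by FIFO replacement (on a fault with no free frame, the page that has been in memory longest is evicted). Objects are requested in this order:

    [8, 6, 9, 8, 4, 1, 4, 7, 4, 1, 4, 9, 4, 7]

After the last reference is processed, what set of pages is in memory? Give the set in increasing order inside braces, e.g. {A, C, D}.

8: miss, frames (8)
6: miss, frames (8 6)
9: miss, frames (8 6 9)
8: hit
4: miss, frames (8 6 9 4)
1: miss, frames (8 6 9 4 1)
4: hit
7: miss, evict 8, frames (6 9 4 1 7)
4: hit
1: hit
4: hit
9: hit
4: hit
7: hit

{1, 4, 6, 7, 9}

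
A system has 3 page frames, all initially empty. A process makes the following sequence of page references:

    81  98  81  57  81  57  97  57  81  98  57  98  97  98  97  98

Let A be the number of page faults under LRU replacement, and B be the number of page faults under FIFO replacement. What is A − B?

-2

Under LRU: F F . F . . F . . F . . F . . . → 6 faults.
Under FIFO: F F . F . . F . F F F . F . . . → 8 faults.
A − B = 6 − 8 = -2.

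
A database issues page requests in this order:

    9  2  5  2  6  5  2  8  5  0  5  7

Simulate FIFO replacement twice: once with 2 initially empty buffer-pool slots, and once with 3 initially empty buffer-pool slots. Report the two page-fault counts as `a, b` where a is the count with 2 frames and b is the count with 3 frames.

2 frames: F F F . F . F F F F . F → 9 faults.
3 frames: F F F . F . . F . F F F → 8 faults.
8 < 9: adding a frame reduced faults, as is typical.

9, 8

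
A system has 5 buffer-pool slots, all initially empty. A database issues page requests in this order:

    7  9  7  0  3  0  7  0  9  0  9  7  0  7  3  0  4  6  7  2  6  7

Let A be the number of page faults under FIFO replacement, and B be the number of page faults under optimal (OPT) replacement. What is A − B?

Under FIFO: F F . F F . . . . . . . . . . . F F F F . . → 8 faults.
Under OPT: F F . F F . . . . . . . . . . . F F . F . . → 7 faults.
A − B = 8 − 7 = 1.

1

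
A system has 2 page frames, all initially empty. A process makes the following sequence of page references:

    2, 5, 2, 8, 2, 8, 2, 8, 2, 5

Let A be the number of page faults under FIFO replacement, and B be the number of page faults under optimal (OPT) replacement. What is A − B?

1

Under FIFO: F F . F F . . . . F → 5 faults.
Under OPT: F F . F . . . . . F → 4 faults.
A − B = 5 − 4 = 1.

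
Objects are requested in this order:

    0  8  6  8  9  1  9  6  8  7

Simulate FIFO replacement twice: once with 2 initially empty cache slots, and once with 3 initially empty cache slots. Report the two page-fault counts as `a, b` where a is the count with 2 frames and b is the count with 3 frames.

8, 7

2 frames: F F F . F F . F F F → 8 faults.
3 frames: F F F . F F . . F F → 7 faults.
7 < 8: adding a frame reduced faults, as is typical.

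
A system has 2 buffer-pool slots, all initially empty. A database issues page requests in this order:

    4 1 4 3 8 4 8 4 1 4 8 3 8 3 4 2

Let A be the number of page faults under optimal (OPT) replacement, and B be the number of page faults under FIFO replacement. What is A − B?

-1

Under OPT: F F . F F . . . F . F F . . F F → 9 faults.
Under FIFO: F F . F F F . . F . F F . . F F → 10 faults.
A − B = 9 − 10 = -1.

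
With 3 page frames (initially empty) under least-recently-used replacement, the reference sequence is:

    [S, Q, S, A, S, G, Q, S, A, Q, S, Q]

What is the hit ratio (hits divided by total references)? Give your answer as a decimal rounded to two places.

S -> miss, frames [S]
Q -> miss, frames [S, Q]
S -> hit
A -> miss, frames [Q, S, A]
S -> hit
G -> miss, evict Q, frames [A, S, G]
Q -> miss, evict A, frames [S, G, Q]
S -> hit
A -> miss, evict G, frames [Q, S, A]
Q -> hit
S -> hit
Q -> hit
Hits: 6 of 12 references → 6/12 = 0.5000.

0.50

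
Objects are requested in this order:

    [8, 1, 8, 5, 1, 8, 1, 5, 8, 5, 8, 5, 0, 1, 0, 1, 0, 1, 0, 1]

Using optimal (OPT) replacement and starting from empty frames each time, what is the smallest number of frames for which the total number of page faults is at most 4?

3

f=1: 20 faults
f=2: 7 faults
f=3: 4 faults
f=4: 4 faults
Smallest f with faults ≤ 4 is 3.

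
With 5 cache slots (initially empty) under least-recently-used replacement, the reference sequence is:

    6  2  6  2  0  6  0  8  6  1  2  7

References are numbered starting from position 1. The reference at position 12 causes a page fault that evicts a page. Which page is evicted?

0

pos 1: 6: fault, frames (6)
pos 2: 2: fault, frames (6 2)
pos 3: 6: hit
pos 4: 2: hit
pos 5: 0: fault, frames (6 2 0)
pos 6: 6: hit
pos 7: 0: hit
pos 8: 8: fault, frames (2 6 0 8)
pos 9: 6: hit
pos 10: 1: fault, frames (2 0 8 6 1)
pos 11: 2: hit
pos 12: 7: fault, evict 0, frames (8 6 1 2 7)
At position 12, page 0 is evicted.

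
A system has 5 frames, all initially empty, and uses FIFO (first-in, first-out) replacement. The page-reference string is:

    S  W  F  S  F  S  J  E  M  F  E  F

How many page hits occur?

6

S → fault, frames {S}
W → fault, frames {S,W}
F → fault, frames {S,W,F}
S → hit
F → hit
S → hit
J → fault, frames {S,W,F,J}
E → fault, frames {S,W,F,J,E}
M → fault, evict S, frames {W,F,J,E,M}
F → hit
E → hit
F → hit
Hits: 6.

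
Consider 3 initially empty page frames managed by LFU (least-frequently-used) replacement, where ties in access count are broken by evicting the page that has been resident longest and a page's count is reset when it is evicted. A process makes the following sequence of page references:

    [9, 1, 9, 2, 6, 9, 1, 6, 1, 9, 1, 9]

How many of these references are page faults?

9: miss, frames [9]
1: miss, frames [9, 1]
9: hit
2: miss, frames [9, 1, 2]
6: miss, evict 1, frames [9, 2, 6]
9: hit
1: miss, evict 2, frames [9, 6, 1]
6: hit
1: hit
9: hit
1: hit
9: hit
Page faults: 5.

5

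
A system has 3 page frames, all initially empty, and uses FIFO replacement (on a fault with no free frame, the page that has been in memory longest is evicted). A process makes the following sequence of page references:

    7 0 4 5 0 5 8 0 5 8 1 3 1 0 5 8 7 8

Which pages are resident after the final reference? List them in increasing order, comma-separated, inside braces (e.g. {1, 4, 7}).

7 -> miss, frames [7]
0 -> miss, frames [7, 0]
4 -> miss, frames [7, 0, 4]
5 -> miss, evict 7, frames [0, 4, 5]
0 -> hit
5 -> hit
8 -> miss, evict 0, frames [4, 5, 8]
0 -> miss, evict 4, frames [5, 8, 0]
5 -> hit
8 -> hit
1 -> miss, evict 5, frames [8, 0, 1]
3 -> miss, evict 8, frames [0, 1, 3]
1 -> hit
0 -> hit
5 -> miss, evict 0, frames [1, 3, 5]
8 -> miss, evict 1, frames [3, 5, 8]
7 -> miss, evict 3, frames [5, 8, 7]
8 -> hit

{5, 7, 8}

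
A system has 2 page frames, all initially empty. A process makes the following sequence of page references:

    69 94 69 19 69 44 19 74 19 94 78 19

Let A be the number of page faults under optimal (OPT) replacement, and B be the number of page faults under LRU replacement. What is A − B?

Under OPT: F F . F . F . F . F F . → 7 faults.
Under LRU: F F . F . F F F . F F F → 9 faults.
A − B = 7 − 9 = -2.

-2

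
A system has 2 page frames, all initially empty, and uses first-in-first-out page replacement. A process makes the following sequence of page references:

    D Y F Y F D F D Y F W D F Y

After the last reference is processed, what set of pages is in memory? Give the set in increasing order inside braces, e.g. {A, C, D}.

D -> miss, frames (D)
Y -> miss, frames (D Y)
F -> miss, evict D, frames (Y F)
Y -> hit
F -> hit
D -> miss, evict Y, frames (F D)
F -> hit
D -> hit
Y -> miss, evict F, frames (D Y)
F -> miss, evict D, frames (Y F)
W -> miss, evict Y, frames (F W)
D -> miss, evict F, frames (W D)
F -> miss, evict W, frames (D F)
Y -> miss, evict D, frames (F Y)

{F, Y}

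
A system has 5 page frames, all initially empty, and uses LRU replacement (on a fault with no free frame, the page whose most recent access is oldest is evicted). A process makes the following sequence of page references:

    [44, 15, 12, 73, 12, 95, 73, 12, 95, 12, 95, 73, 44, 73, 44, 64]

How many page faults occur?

44 → miss, frames (44)
15 → miss, frames (44 15)
12 → miss, frames (44 15 12)
73 → miss, frames (44 15 12 73)
12 → hit
95 → miss, frames (44 15 73 12 95)
73 → hit
12 → hit
95 → hit
12 → hit
95 → hit
73 → hit
44 → hit
73 → hit
44 → hit
64 → miss, evict 15, frames (12 95 73 44 64)
Page faults: 6.

6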